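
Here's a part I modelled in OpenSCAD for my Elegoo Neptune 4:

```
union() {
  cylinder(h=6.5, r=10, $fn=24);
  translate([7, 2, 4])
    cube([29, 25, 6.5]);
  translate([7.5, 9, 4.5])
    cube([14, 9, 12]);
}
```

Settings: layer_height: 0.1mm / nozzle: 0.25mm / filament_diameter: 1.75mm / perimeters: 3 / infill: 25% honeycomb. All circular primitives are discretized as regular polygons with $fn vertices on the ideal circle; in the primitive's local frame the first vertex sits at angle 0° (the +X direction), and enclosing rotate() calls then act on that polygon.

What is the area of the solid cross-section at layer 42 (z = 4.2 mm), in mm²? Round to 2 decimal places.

1026.99 mm²

At z = 4.2 mm: the r=10 cylinder gives a regular 24-gon of circumradius 10 (constant along its height) (area = (24/2)·10.000²·sin(360°/24) = 310.58 mm²); the cube at (7, 2) is present — its section is the full 29×25 rectangle (area 725.00 mm²); the cube at (7.5, 9) does not reach this height (z outside [4.5, 16.5]); Combining (union): the regions partially overlap — summed areas 1035.58 mm² minus the doubly-counted overlap 8.59 mm² gives 1026.99 mm² — area = 1026.99 mm². Overall, the cross-section is a single solid region. Net area = 1026.99 mm².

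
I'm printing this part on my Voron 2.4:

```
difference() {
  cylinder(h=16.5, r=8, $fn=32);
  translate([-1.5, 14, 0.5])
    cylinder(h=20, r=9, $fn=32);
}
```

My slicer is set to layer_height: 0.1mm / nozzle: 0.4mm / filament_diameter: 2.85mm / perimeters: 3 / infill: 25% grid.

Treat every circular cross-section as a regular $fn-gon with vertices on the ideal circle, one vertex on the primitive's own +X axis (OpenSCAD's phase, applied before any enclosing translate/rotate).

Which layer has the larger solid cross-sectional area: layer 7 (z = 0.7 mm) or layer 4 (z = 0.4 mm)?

layer 4 (z = 0.4 mm)

Layer 7 (z = 0.7): the r=8 cylinder gives a regular 32-gon of circumradius 8 (constant along its height) (area = (32/2)·8.000²·sin(360°/32) = 199.77 mm²); the r=9 cylinder at (-1.5, 14) contributes a regular 32-gon of circumradius 9 (area = (32/2)·9.000²·sin(360°/32) = 252.84 mm²); Taking the first minus the rest: starting from the r=8 cylinder (199.77 mm²), the r=9 cylinder at (-1.5, 14) partially overlaps it — only the 18.30 mm² overlap (of its 252.84 mm²) is removed, clipping the outline — area = 181.47 mm². So its area = 181.47 mm². Layer 4 (z = 0.4): the r=8 cylinder gives a regular 32-gon of circumradius 8 (constant along its height) (area = (32/2)·8.000²·sin(360°/32) = 199.77 mm²); the cylinder at (-1.5, 14) is not intersected at this z (z outside [0.5, 20.5]); Taking the first minus the rest: none of the subtracted shapes is present at this height, so the r=8 cylinder is unchanged — area = 199.77 mm². So its area = 199.77 mm². Layer 4 is larger (199.77 vs 181.47 mm²).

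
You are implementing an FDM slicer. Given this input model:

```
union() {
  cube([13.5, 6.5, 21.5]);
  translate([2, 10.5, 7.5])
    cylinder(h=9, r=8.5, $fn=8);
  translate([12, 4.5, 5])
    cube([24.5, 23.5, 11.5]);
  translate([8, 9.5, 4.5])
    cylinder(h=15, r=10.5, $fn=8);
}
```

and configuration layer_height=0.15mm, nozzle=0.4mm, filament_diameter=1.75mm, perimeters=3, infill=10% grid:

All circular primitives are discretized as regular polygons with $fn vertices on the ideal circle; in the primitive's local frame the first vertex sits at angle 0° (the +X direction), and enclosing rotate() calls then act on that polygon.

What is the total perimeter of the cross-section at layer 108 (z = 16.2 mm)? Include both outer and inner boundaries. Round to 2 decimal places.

135.12 mm

At z = 16.2 mm: the cube is present — its section is the full 13.5×6.5 rectangle (perimeter 40.00 mm); the r=8.5 cylinder at (2, 10.5) gives a regular 8-gon of circumradius 8.5 (constant along its height) (perimeter = 2·8·8.500·sin(180°/8) = 52.04 mm); the cube at (12, 4.5) is present — its section is the full 24.5×23.5 rectangle (perimeter 96.00 mm); the r=10.5 cylinder at (8, 9.5) gives a regular 8-gon of circumradius 10.5 (constant along its height) (perimeter = 2·8·10.500·sin(180°/8) = 64.29 mm); Merging all regions: the regions partially overlap (shared area 290.56 mm²), so the edge portions inside another operand are dropped and the merged outline is re-measured after clipping — boundary = 135.12 mm. Overall, the cross-section is a single solid region. Total boundary length (outer) = 135.12 mm.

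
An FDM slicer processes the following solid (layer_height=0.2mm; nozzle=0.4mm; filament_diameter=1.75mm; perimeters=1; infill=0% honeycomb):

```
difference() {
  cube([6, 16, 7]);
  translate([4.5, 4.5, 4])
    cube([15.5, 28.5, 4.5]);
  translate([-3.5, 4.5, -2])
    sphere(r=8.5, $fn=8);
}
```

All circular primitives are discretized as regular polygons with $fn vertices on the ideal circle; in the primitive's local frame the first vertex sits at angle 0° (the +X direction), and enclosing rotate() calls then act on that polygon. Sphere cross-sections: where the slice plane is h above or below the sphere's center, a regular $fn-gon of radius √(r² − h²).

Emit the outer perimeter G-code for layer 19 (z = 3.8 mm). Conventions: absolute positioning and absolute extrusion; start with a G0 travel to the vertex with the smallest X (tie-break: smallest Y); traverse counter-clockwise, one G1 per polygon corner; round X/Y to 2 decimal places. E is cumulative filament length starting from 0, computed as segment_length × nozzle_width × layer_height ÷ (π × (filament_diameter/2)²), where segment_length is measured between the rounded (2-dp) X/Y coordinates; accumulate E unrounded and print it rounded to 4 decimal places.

At z = 3.8 mm: the cube (footprint 6×16) is included at this height; the cube at (4.5, 4.5) is absent (z outside [4, 8.5]); the sphere at (-3.5, 4.5): section is a regular 8-gon, circumradius = √(r²−h²) = √(8.5²−5.8²) = 6.214; Subtracting the remaining from the first: starting from the 6×16 cube, the r=8.5 sphere at (-3.5, 4.5) partially overlaps it — only the 16.10 mm² overlap (of its 109.21 mm²) is removed, clipping the outline — 1 connected region. The outline is a single polygon with 8 vertices. Extrusion per mm of travel: 0.4 × 0.2 / (π × 0.875²) = 0.033260. Accumulating E over each segment gives final E = 1.4914.

G0 X0.00 Y9.26 Z3.80
G1 X0.89 Y8.89 E0.0321
G1 X2.71 Y4.50 E0.1901
G1 X0.89 Y0.11 E0.3482
G1 X0.64 Y0.00 E0.3573
G1 X6.00 Y0.00 E0.5355
G1 X6.00 Y16.00 E1.0677
G1 X0.00 Y16.00 E1.2673
G1 X0.00 Y9.26 E1.4914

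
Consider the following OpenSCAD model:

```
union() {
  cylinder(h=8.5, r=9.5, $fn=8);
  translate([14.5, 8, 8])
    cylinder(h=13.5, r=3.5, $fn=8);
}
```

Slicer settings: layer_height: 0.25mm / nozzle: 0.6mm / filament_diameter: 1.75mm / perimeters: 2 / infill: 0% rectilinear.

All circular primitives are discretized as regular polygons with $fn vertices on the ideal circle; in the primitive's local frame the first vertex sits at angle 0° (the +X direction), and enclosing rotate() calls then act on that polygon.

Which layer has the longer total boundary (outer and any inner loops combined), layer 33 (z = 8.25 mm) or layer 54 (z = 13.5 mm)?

layer 33 (z = 8.25 mm)

Layer 33 (z = 8.25): the r=9.5 cylinder contributes a regular 8-gon of circumradius 9.5 (perimeter = 2·8·9.500·sin(180°/8) = 58.17 mm); the r=3.5 cylinder at (14.5, 8) gives a regular 8-gon of circumradius 3.5 (constant along its height) (perimeter = 2·8·3.500·sin(180°/8) = 21.43 mm); Taking the union: the 2 present regions are separate (no shared area or edge), so areas and boundary lengths simply add and each stays a separate island — boundary = 79.60 mm. So its perimeter = 79.60 mm. Layer 54 (z = 13.5): the cylinder does not reach this height (z outside [0, 8.5]); the r=3.5 cylinder at (14.5, 8) contributes a regular 8-gon of circumradius 3.5 (perimeter = 2·8·3.500·sin(180°/8) = 21.43 mm); Combining (union): only the r=3.5 cylinder at (14.5, 8) is present, so the union is just that shape — boundary = 21.43 mm. So its perimeter = 21.43 mm. Layer 33 is larger (79.60 vs 21.43 mm).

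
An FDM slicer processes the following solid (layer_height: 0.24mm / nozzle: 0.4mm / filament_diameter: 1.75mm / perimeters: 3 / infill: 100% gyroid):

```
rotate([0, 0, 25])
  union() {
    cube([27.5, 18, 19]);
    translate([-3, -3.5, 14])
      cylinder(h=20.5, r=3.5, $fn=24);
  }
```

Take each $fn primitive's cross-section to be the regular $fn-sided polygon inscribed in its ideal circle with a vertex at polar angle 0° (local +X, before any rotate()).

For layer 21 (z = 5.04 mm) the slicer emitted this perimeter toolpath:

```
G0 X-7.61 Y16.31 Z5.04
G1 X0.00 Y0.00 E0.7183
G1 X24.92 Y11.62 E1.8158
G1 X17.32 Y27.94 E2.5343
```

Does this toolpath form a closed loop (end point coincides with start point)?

Start point (G0): (-7.61, 16.31). End point (last G1): the path does not return to the start — open.

no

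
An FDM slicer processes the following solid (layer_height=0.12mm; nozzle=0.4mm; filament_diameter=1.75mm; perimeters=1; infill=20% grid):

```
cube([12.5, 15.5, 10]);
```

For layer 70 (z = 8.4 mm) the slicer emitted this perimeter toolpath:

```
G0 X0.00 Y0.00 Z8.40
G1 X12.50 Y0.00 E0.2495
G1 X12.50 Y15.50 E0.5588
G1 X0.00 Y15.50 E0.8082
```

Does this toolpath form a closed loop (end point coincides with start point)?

Start point (G0): (0.00, 0.00). End point (last G1): the path does not return to the start — open.

no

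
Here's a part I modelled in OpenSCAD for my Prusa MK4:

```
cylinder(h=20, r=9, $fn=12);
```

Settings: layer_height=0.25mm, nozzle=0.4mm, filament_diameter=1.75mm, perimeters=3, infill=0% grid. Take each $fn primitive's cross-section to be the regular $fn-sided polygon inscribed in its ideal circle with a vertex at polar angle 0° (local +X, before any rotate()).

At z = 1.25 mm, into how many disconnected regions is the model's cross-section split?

At z = 1.25 mm: the r=9 cylinder gives a regular 12-gon of circumradius 9 (constant along its height). The result has 1 disconnected region.

1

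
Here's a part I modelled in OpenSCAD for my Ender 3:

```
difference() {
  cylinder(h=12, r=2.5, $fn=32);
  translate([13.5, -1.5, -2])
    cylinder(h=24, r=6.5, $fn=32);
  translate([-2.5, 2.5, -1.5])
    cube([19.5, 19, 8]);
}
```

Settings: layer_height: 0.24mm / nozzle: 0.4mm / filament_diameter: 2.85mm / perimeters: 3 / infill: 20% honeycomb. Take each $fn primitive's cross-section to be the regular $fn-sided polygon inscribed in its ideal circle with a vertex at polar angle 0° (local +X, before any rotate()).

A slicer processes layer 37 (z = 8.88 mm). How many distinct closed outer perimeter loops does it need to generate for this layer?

1

At z = 8.88 mm: the r=2.5 cylinder contributes a regular 32-gon of circumradius 2.5; the cylinder at (13.5, -1.5): section is a regular 32-gon, circumradius r=6.5; the cube at (-2.5, 2.5) is absent (z outside [-1.5, 6.5]); Taking the first minus the rest: starting from the r=2.5 cylinder, the r=6.5 cylinder at (13.5, -1.5) misses the remaining region (no effect) — 1 connected region. The result has 1 disconnected region.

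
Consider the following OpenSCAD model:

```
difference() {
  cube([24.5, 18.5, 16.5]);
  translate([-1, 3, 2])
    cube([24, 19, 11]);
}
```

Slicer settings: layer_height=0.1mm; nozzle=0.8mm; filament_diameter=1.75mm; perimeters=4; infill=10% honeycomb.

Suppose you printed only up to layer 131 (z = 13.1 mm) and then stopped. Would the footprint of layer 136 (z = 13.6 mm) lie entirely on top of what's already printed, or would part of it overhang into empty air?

entirely on top

Compare the two slices. At z = 13.1: the cube is present — its section is the full 24.5×18.5 rectangle (area 453.25 mm²); the cube at (-1, 3) is not intersected at this z (z outside [2, 13]); After the difference (first − rest): none of the subtracted shapes is present at this height, so the 24.5×18.5 cube is unchanged — area = 453.25 mm². At z = 13.6: the cube (footprint 24.5×18.5) is included at this height (area 453.25 mm²); the cube at (-1, 3) is absent (z outside [2, 13]); Subtracting the remaining from the first: none of the subtracted shapes is present at this height, so the 24.5×18.5 cube is unchanged — area = 453.25 mm². Checking containment: the cross-section at z = 13.6 is a subset of the cross-section at z = 13.1.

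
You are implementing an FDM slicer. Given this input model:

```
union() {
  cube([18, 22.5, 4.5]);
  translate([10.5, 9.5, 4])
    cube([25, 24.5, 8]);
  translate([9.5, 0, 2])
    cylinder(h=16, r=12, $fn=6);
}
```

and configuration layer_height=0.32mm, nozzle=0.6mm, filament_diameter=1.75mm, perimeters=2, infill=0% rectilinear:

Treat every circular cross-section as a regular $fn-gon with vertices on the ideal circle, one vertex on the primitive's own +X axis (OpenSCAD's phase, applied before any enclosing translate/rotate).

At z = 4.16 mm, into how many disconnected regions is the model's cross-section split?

1

At z = 4.16 mm: the 18×22.5 cube contributes its full rectangle; the 25×24.5 cube at (10.5, 9.5) contributes its full rectangle; the cylinder at (9.5, 0): section is a regular 6-gon, circumradius r=12; Merging all regions: the regions partially overlap (shared area 268.54 mm²), so overlapping operands fuse into one piece — 1 connected region. The result has 1 disconnected region.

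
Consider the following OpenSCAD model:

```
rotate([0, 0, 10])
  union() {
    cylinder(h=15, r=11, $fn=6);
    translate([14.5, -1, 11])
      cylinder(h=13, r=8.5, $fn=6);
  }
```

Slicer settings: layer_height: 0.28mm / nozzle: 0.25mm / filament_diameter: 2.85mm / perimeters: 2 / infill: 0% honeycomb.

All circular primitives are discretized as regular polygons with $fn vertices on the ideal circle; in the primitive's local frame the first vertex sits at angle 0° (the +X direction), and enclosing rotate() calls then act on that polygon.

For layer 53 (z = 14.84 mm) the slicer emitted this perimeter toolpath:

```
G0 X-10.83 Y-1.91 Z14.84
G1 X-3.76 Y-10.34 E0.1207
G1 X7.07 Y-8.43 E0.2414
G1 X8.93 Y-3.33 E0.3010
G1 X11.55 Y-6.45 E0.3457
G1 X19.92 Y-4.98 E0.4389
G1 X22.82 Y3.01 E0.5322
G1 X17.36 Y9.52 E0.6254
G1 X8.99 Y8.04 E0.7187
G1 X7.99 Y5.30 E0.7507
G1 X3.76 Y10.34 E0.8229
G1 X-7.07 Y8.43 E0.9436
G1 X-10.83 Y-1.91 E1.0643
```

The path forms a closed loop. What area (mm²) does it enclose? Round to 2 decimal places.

Apply the shoelace formula to the sequence of (X, Y) vertices; enclosed area = 480.72 mm².

480.72 mm²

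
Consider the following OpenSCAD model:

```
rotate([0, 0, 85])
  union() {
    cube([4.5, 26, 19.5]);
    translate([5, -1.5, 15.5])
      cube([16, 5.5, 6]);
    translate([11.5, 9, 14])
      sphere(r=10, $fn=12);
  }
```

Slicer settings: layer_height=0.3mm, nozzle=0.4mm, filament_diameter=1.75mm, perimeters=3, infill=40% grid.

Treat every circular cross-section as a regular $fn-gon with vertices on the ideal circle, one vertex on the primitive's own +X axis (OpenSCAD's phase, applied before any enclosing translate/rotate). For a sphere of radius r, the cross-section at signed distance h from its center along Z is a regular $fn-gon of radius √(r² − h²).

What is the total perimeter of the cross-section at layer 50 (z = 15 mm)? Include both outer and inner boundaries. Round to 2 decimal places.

At z = 15 mm: the cube is present — its section is the full 4.5×26 rectangle (perimeter 61.00 mm); the cube at (5, -1.5) does not reach this height (z outside [15.5, 21.5]); the r=10 sphere at (11.5, 9) slices to a regular 12-gon of circumradius 9.950 (√(r²−h²) with h=1 from center) (perimeter = 2·12·9.950·sin(180°/12) = 61.81 mm); Taking the union: the regions partially overlap (shared area 25.33 mm²), so the edge portions inside another operand are dropped and the merged outline is re-measured after clipping — boundary = 94.75 mm; (whole slice rotated 85° about Z — lengths, areas and connectivity unchanged). Overall, the cross-section is a single solid region. Total boundary length (outer) = 94.75 mm.

94.75 mm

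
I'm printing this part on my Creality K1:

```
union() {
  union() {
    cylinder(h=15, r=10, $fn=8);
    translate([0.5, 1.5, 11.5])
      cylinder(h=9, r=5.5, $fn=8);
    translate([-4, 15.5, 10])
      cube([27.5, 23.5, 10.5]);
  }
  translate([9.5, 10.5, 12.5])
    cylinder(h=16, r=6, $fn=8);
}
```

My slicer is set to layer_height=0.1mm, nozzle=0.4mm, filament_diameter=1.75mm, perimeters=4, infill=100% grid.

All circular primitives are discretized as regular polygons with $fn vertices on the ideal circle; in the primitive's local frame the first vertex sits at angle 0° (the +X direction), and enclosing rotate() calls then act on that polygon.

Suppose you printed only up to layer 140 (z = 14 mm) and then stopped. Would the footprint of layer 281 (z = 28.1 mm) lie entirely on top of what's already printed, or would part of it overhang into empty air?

entirely on top

Compare the two slices. At z = 14: the cylinder: section is a regular 8-gon, circumradius r=10 (area = (8/2)·10.000²·sin(360°/8) = 282.84 mm²); the r=5.5 cylinder at (0.5, 1.5) gives a regular 8-gon of circumradius 5.5 (constant along its height) (area = (8/2)·5.500²·sin(360°/8) = 85.56 mm²); the cube at (-4, 15.5) (footprint 27.5×23.5) is included at this height (area 646.25 mm²); Combining (union): the regions partially overlap — summed areas 1014.65 mm² minus the doubly-counted overlap 85.56 mm² gives 929.09 mm² — area = 929.09 mm²; the r=6 cylinder at (9.5, 10.5) contributes a regular 8-gon of circumradius 6 (area = (8/2)·6.000²·sin(360°/8) = 101.82 mm²); Taking the union: the regions partially overlap — summed areas 1030.92 mm² minus the doubly-counted overlap 6.48 mm² gives 1024.44 mm² — area = 1024.44 mm². At z = 28.1: the cylinder is absent (z outside [0, 15]); the cylinder at (0.5, 1.5) is not intersected at this z (z outside [11.5, 20.5]); the cube at (-4, 15.5) does not reach this height (z outside [10, 20.5]); Combining (union): nothing is present at this height; the r=6 cylinder at (9.5, 10.5) contributes a regular 8-gon of circumradius 6 (area = (8/2)·6.000²·sin(360°/8) = 101.82 mm²); Combining (union): only the r=6 cylinder at (9.5, 10.5) is present, so the union is just that shape — area = 101.82 mm². Checking containment: the cross-section at z = 28.1 is a subset of the cross-section at z = 14.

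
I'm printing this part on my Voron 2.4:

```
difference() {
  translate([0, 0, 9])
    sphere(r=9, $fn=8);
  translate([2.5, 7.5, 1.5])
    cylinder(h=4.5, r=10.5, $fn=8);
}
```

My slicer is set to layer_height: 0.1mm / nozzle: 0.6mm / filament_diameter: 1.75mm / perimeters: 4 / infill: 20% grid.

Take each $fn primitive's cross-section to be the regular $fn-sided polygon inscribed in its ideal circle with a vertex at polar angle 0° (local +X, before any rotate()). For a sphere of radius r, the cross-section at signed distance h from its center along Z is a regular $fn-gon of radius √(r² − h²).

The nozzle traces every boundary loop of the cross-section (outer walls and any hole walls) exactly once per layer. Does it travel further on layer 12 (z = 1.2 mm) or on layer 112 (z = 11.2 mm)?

Layer 12 (z = 1.2): the sphere: section is a regular 8-gon, circumradius = √(r²−h²) = √(9²−7.8²) = 4.490 (perimeter = 2·8·4.490·sin(180°/8) = 27.49 mm); the cylinder at (2.5, 7.5) does not reach this height (z outside [1.5, 6]); Subtracting the remaining from the first: none of the subtracted shapes is present at this height, so the r=9 sphere is unchanged — boundary = 27.49 mm. So its perimeter = 27.49 mm. Layer 112 (z = 11.2): the r=9 sphere contributes a regular 8-gon of circumradius √(9²−2.2²) = 8.727 (perimeter = 2·8·8.727·sin(180°/8) = 53.43 mm); the cylinder at (2.5, 7.5) is not intersected at this z (z outside [1.5, 6]); Taking the first minus the rest: none of the subtracted shapes is present at this height, so the r=9 sphere is unchanged — boundary = 53.43 mm. So its perimeter = 53.43 mm. Layer 112 is larger (53.43 vs 27.49 mm).

layer 112 (z = 11.2 mm)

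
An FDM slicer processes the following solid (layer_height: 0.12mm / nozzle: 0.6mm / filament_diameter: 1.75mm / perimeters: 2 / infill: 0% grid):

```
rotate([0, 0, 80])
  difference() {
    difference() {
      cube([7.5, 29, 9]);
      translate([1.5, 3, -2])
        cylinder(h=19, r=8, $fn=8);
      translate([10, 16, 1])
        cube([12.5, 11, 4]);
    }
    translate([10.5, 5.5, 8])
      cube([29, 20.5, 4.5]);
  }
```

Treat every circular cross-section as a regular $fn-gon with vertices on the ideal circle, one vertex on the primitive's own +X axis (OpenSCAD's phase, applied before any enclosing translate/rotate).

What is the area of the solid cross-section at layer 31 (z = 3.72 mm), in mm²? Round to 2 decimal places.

143.04 mm²

At z = 3.72 mm: the cube (footprint 7.5×29) is included at this height (area 217.50 mm²); the r=8 cylinder at (1.5, 3) contributes a regular 8-gon of circumradius 8 (area = (8/2)·8.000²·sin(360°/8) = 181.02 mm²); the cube at (10, 16) is present — its section is the full 12.5×11 rectangle (area 137.50 mm²); Taking the first minus the rest: starting from the 7.5×29 cube (217.50 mm²), the r=8 cylinder at (1.5, 3) partially overlaps it — only the 74.46 mm² overlap (of its 181.02 mm²) is removed, clipping the outline; the 12.5×11 cube at (10, 16) misses the remaining region (no effect) — area = 143.04 mm²; the cube at (10.5, 5.5) is absent (z outside [8, 12.5]); After the difference (first − rest): none of the subtracted shapes is present at this height, so the result so far is unchanged — area = 143.04 mm²; (whole slice rotated 80° about Z — lengths, areas and connectivity unchanged). Overall, the cross-section is a single solid region. Net area = 143.04 mm².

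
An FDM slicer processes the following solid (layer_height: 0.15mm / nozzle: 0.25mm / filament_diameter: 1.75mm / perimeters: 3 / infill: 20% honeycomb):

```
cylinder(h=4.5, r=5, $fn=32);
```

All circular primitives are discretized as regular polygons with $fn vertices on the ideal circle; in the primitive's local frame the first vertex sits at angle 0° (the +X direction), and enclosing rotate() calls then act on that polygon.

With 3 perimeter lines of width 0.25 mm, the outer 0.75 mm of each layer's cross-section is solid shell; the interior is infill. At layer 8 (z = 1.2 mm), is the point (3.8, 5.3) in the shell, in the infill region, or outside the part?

At z = 1.2 mm: the cylinder: section is a regular 32-gon, circumradius r=5. Overall, the cross-section is a single solid region. The nearest boundary edge runs (3.54, 3.54)→(2.78, 4.16); distance from the point to it = 1.53 mm. The point is not inside any of the regions above, so it lies outside the cross-section (1.53 mm from the nearest boundary).

outside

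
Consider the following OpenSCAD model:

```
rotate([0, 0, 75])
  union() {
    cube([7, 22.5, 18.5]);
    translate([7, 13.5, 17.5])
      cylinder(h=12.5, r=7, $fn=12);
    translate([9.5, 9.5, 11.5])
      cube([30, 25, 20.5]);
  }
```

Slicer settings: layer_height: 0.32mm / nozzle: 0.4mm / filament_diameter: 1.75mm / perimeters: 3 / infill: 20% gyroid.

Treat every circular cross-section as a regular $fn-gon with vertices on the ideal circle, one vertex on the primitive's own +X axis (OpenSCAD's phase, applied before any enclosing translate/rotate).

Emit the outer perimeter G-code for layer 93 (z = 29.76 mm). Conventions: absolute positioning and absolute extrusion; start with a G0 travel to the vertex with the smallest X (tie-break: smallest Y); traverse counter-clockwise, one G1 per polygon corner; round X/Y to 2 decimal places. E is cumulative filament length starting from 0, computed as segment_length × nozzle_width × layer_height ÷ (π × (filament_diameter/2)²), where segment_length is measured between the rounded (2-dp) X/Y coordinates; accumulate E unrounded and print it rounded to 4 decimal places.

G0 X-30.87 Y18.11 Z29.76
G1 X-16.70 Y14.31 E0.7807
G1 X-17.99 Y12.07 E0.9183
G1 X-17.99 Y8.44 E1.1115
G1 X-16.18 Y5.31 E1.3039
G1 X-13.04 Y3.49 E1.4970
G1 X-9.42 Y3.49 E1.6896
G1 X-6.28 Y5.31 E1.8828
G1 X-4.47 Y8.44 E2.0752
G1 X-4.47 Y12.07 E2.2684
G1 X-5.92 Y14.59 E2.4231
G1 X1.05 Y40.61 E3.8566
G1 X-23.10 Y47.08 E5.1871
G1 X-30.87 Y18.11 E6.7833

At z = 29.76 mm: the cube is absent (z outside [0, 18.5]); the r=7 cylinder at (7, 13.5) gives a regular 12-gon of circumradius 7 (constant along its height); the cube at (9.5, 9.5) is present — its section is the full 30×25 rectangle; Combining (union): the regions partially overlap (shared area 35.85 mm²), so overlapping operands fuse into one piece — 1 connected region; (whole slice rotated 75° about Z — lengths, areas and connectivity unchanged). The outline is a single polygon with 13 vertices. Extrusion per mm of travel: 0.4 × 0.32 / (π × 0.875²) = 0.053216. Accumulating E over each segment gives final E = 6.7833.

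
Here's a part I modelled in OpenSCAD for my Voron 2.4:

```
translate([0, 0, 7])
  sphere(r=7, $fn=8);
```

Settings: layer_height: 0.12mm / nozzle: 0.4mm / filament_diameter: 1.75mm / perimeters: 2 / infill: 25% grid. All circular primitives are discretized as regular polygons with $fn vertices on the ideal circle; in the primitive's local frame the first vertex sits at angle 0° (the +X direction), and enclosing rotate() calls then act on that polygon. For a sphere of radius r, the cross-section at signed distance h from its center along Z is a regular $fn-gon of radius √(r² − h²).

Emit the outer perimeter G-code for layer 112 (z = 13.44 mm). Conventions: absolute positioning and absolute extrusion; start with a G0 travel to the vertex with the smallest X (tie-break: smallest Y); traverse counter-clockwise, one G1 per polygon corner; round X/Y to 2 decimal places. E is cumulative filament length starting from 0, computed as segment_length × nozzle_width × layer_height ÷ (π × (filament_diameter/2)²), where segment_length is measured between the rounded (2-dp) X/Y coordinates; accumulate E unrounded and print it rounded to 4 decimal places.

At z = 13.44 mm: the r=7 sphere contributes a regular 8-gon of circumradius √(7²−6.44²) = 2.743. The outline is a single polygon with 8 vertices. Extrusion per mm of travel: 0.4 × 0.12 / (π × 0.875²) = 0.019956. Accumulating E over each segment gives final E = 0.3350.

G0 X-2.74 Y0.00 Z13.44
G1 X-1.94 Y-1.94 E0.0419
G1 X0.00 Y-2.74 E0.0838
G1 X1.94 Y-1.94 E0.1256
G1 X2.74 Y0.00 E0.1675
G1 X1.94 Y1.94 E0.2094
G1 X0.00 Y2.74 E0.2513
G1 X-1.94 Y1.94 E0.2931
G1 X-2.74 Y0.00 E0.3350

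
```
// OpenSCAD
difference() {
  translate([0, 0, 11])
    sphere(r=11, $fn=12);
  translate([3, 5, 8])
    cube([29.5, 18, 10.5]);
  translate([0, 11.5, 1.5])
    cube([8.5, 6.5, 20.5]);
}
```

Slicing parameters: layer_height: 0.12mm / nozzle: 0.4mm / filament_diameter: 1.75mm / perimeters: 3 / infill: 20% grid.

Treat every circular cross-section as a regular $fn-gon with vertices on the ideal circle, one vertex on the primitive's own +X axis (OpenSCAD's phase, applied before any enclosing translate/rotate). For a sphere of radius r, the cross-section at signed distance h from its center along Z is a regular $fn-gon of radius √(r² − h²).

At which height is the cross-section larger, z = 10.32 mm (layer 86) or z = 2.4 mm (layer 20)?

layer 86 (z = 10.32 mm)

Layer 86 (z = 10.32): the sphere: section is a regular 12-gon, circumradius = √(r²−h²) = √(11²−0.68²) = 10.979 (area = (12/2)·10.979²·sin(360°/12) = 361.61 mm²); the cube at (3, 5) (footprint 29.5×18) is included at this height (area 531.00 mm²); the cube at (0, 11.5) (footprint 8.5×6.5) is included at this height (area 55.25 mm²); Taking the first minus the rest: starting from the r=11 sphere (361.61 mm²), the 29.5×18 cube at (3, 5) partially overlaps it — only the 22.13 mm² overlap (of its 531.00 mm²) is removed, clipping the outline; the 8.5×6.5 cube at (0, 11.5) misses the remaining region (no effect) — area = 339.49 mm². So its area = 339.49 mm². Layer 20 (z = 2.4): the sphere: section is a regular 12-gon, circumradius = √(r²−h²) = √(11²−8.6²) = 6.859 (area = (12/2)·6.859²·sin(360°/12) = 141.12 mm²); the cube at (3, 5) is absent (z outside [8, 18.5]); the cube at (0, 11.5) (footprint 8.5×6.5) is included at this height (area 55.25 mm²); Taking the first minus the rest: starting from the r=11 sphere (141.12 mm²), the 8.5×6.5 cube at (0, 11.5) misses the remaining region (no effect) — area = 141.12 mm². So its area = 141.12 mm². Layer 86 is larger (339.49 vs 141.12 mm²).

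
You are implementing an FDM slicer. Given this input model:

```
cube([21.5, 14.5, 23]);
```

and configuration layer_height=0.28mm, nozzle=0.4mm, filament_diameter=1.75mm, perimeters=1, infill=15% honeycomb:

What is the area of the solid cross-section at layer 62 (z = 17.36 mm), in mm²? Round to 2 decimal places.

At z = 17.36 mm: the cube (footprint 21.5×14.5) is included at this height (area 311.75 mm²). Overall, the cross-section is a single solid region. Net area = 311.75 mm².

311.75 mm²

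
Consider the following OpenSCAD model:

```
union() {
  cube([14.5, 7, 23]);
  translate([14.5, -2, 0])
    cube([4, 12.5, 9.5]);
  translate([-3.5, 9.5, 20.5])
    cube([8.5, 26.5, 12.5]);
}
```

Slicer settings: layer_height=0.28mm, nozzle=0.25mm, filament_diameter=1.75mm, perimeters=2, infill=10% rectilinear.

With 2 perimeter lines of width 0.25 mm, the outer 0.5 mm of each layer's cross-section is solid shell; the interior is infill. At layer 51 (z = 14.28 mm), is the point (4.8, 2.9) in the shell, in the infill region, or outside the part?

infill

At z = 14.28 mm: the cube is present — its section is the full 14.5×7 rectangle; the cube at (14.5, -2) is absent (z outside [0, 9.5]); the cube at (-3.5, 9.5) is absent (z outside [20.5, 33]); Taking the union: only the 14.5×7 cube is present, so the union is just that shape — 1 connected region. Overall, the cross-section is a single solid region. The nearest boundary edge runs (0.00, 0.00)→(14.50, 0.00); distance from the point to it = 2.90 mm. The point is inside the cross-section and 2.90 mm from the nearest boundary — more than the 0.5 mm shell width (2 × 0.25), so it's in the infill interior.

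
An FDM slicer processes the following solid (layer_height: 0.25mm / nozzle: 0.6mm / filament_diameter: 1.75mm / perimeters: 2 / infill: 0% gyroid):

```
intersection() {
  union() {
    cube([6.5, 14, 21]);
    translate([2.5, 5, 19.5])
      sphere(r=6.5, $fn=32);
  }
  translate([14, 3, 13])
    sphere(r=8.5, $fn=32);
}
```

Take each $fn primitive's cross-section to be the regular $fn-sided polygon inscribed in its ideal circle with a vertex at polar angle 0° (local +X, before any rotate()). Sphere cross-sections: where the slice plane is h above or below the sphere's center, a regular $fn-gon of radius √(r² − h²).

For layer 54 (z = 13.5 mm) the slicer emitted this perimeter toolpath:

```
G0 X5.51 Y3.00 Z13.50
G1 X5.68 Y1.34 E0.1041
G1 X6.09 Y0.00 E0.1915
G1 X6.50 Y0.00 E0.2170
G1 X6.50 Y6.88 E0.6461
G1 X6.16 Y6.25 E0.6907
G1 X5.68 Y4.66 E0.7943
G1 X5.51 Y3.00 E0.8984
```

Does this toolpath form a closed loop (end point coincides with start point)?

yes

Start point (G0): (5.51, 3.00). End point (last G1): the path returns to the start — closed.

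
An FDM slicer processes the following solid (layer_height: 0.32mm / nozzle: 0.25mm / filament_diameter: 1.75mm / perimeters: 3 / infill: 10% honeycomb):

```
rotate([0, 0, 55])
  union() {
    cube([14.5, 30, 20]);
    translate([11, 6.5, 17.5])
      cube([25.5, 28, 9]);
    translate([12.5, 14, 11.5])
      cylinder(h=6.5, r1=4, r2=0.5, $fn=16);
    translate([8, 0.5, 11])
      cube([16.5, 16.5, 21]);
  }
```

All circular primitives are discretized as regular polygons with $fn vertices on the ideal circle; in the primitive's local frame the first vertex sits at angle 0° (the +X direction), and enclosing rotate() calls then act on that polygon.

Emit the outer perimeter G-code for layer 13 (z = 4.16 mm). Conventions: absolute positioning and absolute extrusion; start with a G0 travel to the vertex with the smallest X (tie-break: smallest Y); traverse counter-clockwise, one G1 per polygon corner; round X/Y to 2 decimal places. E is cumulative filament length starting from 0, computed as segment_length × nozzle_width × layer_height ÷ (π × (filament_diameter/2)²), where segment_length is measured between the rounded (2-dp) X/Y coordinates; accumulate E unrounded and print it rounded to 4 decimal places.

G0 X-24.57 Y17.21 Z4.16
G1 X0.00 Y0.00 E0.9977
G1 X8.32 Y11.88 E1.4801
G1 X-16.26 Y29.08 E2.4779
G1 X-24.57 Y17.21 E2.9599

At z = 4.16 mm: the cube is present — its section is the full 14.5×30 rectangle; the cube at (11, 6.5) does not reach this height (z outside [17.5, 26.5]); the cone at (12.5, 14) is absent (z outside [11.5, 18]); the cube at (8, 0.5) is not intersected at this z (z outside [11, 32]); Combining (union): only the 14.5×30 cube is present, so the union is just that shape — 1 connected region; (whole slice rotated 55° about Z — lengths, areas and connectivity unchanged). The outline is a single polygon with 4 vertices. Extrusion per mm of travel: 0.25 × 0.32 / (π × 0.875²) = 0.033260. Accumulating E over each segment gives final E = 2.9599.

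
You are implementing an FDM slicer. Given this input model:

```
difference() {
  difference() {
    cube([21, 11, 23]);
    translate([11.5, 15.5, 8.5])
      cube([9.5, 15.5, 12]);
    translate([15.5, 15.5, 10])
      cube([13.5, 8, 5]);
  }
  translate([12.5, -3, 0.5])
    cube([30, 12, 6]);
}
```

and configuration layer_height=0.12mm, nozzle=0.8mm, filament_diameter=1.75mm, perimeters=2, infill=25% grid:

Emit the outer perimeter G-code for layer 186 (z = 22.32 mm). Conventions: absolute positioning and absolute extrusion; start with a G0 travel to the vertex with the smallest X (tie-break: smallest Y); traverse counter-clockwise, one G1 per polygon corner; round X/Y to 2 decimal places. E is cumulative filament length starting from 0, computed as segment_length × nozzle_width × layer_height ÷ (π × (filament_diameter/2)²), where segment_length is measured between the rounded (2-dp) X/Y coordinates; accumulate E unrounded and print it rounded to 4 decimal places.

G0 X0.00 Y0.00 Z22.32
G1 X21.00 Y0.00 E0.8382
G1 X21.00 Y11.00 E1.2772
G1 X0.00 Y11.00 E2.1153
G1 X0.00 Y0.00 E2.5544

At z = 22.32 mm: the cube is present — its section is the full 21×11 rectangle; the cube at (11.5, 15.5) is absent (z outside [8.5, 20.5]); the cube at (15.5, 15.5) is not intersected at this z (z outside [10, 15]); Taking the first minus the rest: none of the subtracted shapes is present at this height, so the 21×11 cube is unchanged — 1 connected region; the cube at (12.5, -3) is not intersected at this z (z outside [0.5, 6.5]); Taking the first minus the rest: none of the subtracted shapes is present at this height, so the result so far is unchanged — 1 connected region. The outline is a single polygon with 4 vertices. Extrusion per mm of travel: 0.8 × 0.12 / (π × 0.875²) = 0.039912. Accumulating E over each segment gives final E = 2.5544.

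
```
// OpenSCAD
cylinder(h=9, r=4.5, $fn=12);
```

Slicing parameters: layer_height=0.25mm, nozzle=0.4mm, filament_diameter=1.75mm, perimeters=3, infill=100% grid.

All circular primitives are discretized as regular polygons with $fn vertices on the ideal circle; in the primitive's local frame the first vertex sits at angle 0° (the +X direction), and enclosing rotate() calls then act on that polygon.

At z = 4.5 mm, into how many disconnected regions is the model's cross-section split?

1

At z = 4.5 mm: the cylinder: section is a regular 12-gon, circumradius r=4.5. The result has 1 disconnected region.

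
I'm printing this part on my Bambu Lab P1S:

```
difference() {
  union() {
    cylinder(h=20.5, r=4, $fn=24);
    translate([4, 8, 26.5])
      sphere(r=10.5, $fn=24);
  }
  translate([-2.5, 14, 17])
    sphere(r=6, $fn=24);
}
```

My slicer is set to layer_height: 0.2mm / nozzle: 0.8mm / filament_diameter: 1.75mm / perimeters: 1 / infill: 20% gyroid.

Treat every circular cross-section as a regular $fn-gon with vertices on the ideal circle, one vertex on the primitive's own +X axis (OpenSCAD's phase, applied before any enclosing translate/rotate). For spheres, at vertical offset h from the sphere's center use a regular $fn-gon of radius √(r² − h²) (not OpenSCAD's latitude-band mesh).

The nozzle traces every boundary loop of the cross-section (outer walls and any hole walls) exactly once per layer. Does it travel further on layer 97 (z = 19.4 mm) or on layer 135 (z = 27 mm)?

layer 135 (z = 27 mm)

Layer 97 (z = 19.4): the r=4 cylinder contributes a regular 24-gon of circumradius 4 (perimeter = 2·24·4.000·sin(180°/24) = 25.06 mm); the r=10.5 sphere at (4, 8) slices to a regular 24-gon of circumradius 7.736 (√(r²−h²) with h=7.1 from center) (perimeter = 2·24·7.736·sin(180°/24) = 48.47 mm); Merging all regions: the regions partially overlap (shared area 12.96 mm²), so the edge portions inside another operand are dropped and the merged outline is re-measured after clipping — boundary = 58.21 mm; the r=6 sphere at (-2.5, 14) contributes a regular 24-gon of circumradius √(6²−2.4²) = 5.499 (perimeter = 2·24·5.499·sin(180°/24) = 34.45 mm); Taking the first minus the rest: starting from that combined region, the r=6 sphere at (-2.5, 14) partially overlaps it — only the 28.41 mm² overlap (of its 93.92 mm²) is removed, clipping the outline — boundary = 59.38 mm. So its perimeter = 59.38 mm. Layer 135 (z = 27): the cylinder is not intersected at this z (z outside [0, 20.5]); the sphere at (4, 8): section is a regular 24-gon, circumradius = √(r²−h²) = √(10.5²−0.5²) = 10.488 (perimeter = 2·24·10.488·sin(180°/24) = 65.71 mm); Combining (union): only the r=10.5 sphere at (4, 8) is present, so the union is just that shape — boundary = 65.71 mm; the sphere at (-2.5, 14) is not intersected at this z (|z−center|=10.000 > r=6); After the difference (first − rest): none of the subtracted shapes is present at this height, so that combined region is unchanged — boundary = 65.71 mm. So its perimeter = 65.71 mm. Layer 135 is larger (65.71 vs 59.38 mm).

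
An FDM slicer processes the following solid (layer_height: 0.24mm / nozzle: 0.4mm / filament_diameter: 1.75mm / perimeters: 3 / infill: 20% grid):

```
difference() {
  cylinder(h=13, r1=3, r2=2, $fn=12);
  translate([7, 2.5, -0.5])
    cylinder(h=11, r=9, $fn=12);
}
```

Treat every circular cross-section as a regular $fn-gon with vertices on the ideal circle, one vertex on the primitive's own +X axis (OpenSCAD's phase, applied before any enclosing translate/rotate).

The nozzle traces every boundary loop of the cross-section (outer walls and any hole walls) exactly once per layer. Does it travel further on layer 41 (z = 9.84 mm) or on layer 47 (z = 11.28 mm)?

Layer 41 (z = 9.84): the cone: at t=0.757 of its height the radius interpolates to r₁+(r₂−r₁)t = 2.243, giving a regular 12-gon of that circumradius (perimeter = 2·12·2.243·sin(180°/12) = 13.93 mm); the cylinder at (7, 2.5): section is a regular 12-gon, circumradius r=9 (perimeter = 2·12·9.000·sin(180°/12) = 55.90 mm); Taking the first minus the rest: starting from the cone, the r=9 cylinder at (7, 2.5) partially overlaps it — only the 12.83 mm² overlap (of its 243.00 mm²) is removed, clipping the outline — boundary = 7.76 mm. So its perimeter = 7.76 mm. Layer 47 (z = 11.28): the cone: at t=0.868 of its height the radius interpolates to r₁+(r₂−r₁)t = 2.132, giving a regular 12-gon of that circumradius (perimeter = 2·12·2.132·sin(180°/12) = 13.25 mm); the cylinder at (7, 2.5) is absent (z outside [-0.5, 10.5]); Taking the first minus the rest: none of the subtracted shapes is present at this height, so the cone is unchanged — boundary = 13.25 mm. So its perimeter = 13.25 mm. Layer 47 is larger (13.25 vs 7.76 mm).

layer 47 (z = 11.28 mm)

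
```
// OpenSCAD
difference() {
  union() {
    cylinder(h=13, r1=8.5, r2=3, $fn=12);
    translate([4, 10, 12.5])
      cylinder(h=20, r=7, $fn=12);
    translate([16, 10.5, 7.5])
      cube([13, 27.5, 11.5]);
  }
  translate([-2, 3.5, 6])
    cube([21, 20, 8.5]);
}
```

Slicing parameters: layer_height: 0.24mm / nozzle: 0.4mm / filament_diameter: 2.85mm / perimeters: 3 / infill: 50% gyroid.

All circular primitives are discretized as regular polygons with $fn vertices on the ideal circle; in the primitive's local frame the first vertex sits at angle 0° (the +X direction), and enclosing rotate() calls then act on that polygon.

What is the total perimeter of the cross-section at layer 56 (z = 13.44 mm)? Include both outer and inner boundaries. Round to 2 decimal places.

103.14 mm

At z = 13.44 mm: the cone is not intersected at this z (z outside [0, 13]); the cylinder at (4, 10): section is a regular 12-gon, circumradius r=7 (perimeter = 2·12·7.000·sin(180°/12) = 43.48 mm); the cube at (16, 10.5) is present — its section is the full 13×27.5 rectangle (perimeter 81.00 mm); Merging all regions: the 2 present regions are separate (no shared area or edge), so areas and boundary lengths simply add and each stays a separate island — boundary = 124.48 mm; the cube at (-2, 3.5) (footprint 21×20) is included at this height (perimeter 82.00 mm); After the difference (first − rest): starting from that combined region, the 21×20 cube at (-2, 3.5) partially overlaps it — only the 181.35 mm² overlap (of its 420.00 mm²) is removed, clipping the outline — boundary = 103.14 mm. Overall, the cross-section has 3 separate islands. Total boundary length (outer) = 103.14 mm.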